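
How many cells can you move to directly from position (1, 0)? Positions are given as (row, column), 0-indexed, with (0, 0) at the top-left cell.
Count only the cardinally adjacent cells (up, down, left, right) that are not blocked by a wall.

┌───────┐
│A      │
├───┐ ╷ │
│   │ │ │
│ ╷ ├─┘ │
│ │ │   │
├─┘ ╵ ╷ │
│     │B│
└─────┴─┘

Checking passable neighbors of (1, 0):
Neighbors: (2, 0), (1, 1)
Count: 2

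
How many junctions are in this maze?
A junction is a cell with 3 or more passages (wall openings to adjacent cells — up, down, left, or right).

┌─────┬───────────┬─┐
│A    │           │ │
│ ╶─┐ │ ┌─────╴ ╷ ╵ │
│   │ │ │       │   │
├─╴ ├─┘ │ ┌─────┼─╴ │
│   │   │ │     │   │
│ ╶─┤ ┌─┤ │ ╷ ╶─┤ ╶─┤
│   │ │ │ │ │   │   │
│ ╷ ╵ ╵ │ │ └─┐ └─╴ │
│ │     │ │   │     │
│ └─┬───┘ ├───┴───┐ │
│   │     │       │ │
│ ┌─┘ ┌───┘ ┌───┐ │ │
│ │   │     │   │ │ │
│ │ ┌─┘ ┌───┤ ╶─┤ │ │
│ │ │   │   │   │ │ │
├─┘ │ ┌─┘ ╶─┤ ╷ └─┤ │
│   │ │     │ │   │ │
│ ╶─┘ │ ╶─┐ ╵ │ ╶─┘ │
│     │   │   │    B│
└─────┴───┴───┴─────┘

Checking each cell for number of passages:

Junctions found (3+ passages):
  (0, 7): 3 passages
  (1, 9): 3 passages
  (2, 6): 3 passages
  (3, 0): 3 passages
  (4, 2): 3 passages
  (4, 9): 3 passages
  (5, 0): 3 passages
  (7, 6): 3 passages
  (8, 4): 3 passages
  (8, 7): 3 passages
Total junctions: 10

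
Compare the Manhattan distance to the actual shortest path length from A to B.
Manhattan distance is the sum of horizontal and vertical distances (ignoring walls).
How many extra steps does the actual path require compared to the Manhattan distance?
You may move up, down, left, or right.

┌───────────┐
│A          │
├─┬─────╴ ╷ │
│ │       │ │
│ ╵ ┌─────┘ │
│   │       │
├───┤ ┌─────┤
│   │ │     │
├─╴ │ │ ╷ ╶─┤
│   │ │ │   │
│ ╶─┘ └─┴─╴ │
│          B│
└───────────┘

Manhattan distance: |5 - 0| + |5 - 0| = 10
Actual path length: 16
Extra steps: 16 - 10 = 6

Solution:

┌───────────┐
│A → → → → ↓│
├─┬─────╴ ╷ │
│ │       │↓│
│ ╵ ┌─────┘ │
│   │↓ ← ← ↲│
├───┤ ┌─────┤
│   │↓│     │
├─╴ │ │ ╷ ╶─┤
│   │↓│ │   │
│ ╶─┘ └─┴─╴ │
│    ↳ → → B│
└───────────┘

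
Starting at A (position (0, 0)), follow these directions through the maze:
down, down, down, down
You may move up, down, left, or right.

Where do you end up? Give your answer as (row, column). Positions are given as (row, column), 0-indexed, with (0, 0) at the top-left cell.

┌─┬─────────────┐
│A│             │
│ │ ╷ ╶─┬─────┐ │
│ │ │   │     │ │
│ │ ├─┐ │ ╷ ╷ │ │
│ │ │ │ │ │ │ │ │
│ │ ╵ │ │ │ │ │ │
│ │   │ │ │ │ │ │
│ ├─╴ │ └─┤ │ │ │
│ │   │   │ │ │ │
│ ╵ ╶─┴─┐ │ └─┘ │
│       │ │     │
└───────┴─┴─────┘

Following directions step by step:
Start: (0, 0)
  down: (0, 0) → (1, 0)
  down: (1, 0) → (2, 0)
  down: (2, 0) → (3, 0)
  down: (3, 0) → (4, 0)
Final position: (4, 0)

Path taken:

┌─┬─────────────┐
│A│             │
│ │ ╷ ╶─┬─────┐ │
│↓│ │   │     │ │
│ │ ├─┐ │ ╷ ╷ │ │
│↓│ │ │ │ │ │ │ │
│ │ ╵ │ │ │ │ │ │
│↓│   │ │ │ │ │ │
│ ├─╴ │ └─┤ │ │ │
│B│   │   │ │ │ │
│ ╵ ╶─┴─┐ │ └─┘ │
│       │ │     │
└───────┴─┴─────┘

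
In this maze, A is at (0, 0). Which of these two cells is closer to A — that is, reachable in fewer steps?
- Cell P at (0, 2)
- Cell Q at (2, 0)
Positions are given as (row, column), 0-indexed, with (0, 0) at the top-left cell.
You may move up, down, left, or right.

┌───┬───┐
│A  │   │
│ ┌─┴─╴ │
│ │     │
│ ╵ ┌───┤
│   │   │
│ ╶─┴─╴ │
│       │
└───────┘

Shortest path A → P at (0, 2): 8 steps
Shortest path A → Q at (2, 0): 2 steps

Q is closer (2 steps vs 8 steps).

Path to P:

┌───┬───┐
│A  │P ↰│
│ ┌─┴─╴ │
│↓│↱ → ↑│
│ ╵ ┌───┤
│↳ ↑│   │
│ ╶─┴─╴ │
│       │
└───────┘

Path to Q:

┌───┬───┐
│A  │   │
│ ┌─┴─╴ │
│↓│     │
│ ╵ ┌───┤
│Q  │   │
│ ╶─┴─╴ │
│       │
└───────┘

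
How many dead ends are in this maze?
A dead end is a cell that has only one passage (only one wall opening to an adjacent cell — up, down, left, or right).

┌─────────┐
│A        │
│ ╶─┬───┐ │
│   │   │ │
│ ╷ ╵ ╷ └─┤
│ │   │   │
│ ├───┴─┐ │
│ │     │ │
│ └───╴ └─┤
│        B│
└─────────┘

Checking each cell for number of passages:

Dead ends found at positions:
  (1, 4)
  (3, 1)
  (3, 4)
  (4, 4)
Total dead ends: 4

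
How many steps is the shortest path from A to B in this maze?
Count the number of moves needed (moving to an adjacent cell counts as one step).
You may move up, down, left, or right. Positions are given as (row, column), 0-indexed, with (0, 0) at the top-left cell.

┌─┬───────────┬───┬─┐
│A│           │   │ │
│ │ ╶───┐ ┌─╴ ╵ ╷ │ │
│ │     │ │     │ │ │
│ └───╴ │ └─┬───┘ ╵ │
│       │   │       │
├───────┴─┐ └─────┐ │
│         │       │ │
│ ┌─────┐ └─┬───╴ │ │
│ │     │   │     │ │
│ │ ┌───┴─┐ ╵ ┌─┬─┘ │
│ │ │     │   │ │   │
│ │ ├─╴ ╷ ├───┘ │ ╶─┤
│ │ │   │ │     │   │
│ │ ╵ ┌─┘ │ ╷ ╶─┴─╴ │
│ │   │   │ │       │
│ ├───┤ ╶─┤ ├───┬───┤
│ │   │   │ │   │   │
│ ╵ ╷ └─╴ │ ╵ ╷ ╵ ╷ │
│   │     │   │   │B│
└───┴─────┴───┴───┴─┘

Using BFS to find shortest path:
Start: (0, 0), End: (9, 9)
Path found:
(0,0) → (1,0) → (2,0) → (2,1) → (2,2) → (2,3) → (1,3) → (1,2) → (1,1) → (0,1) → (0,2) → (0,3) → (0,4) → (0,5) → (0,6) → (1,6) → (1,7) → (0,7) → (0,8) → (1,8) → (2,8) → (2,9) → (3,9) → (4,9) → (5,9) → (5,8) → (6,8) → (6,9) → (7,9) → (7,8) → (7,7) → (7,6) → (6,6) → (6,5) → (7,5) → (8,5) → (9,5) → (9,6) → (8,6) → (8,7) → (9,7) → (9,8) → (8,8) → (8,9) → (9,9)
Number of steps: 44

Solution:

┌─┬───────────┬───┬─┐
│A│↱ → → → → ↓│↱ ↓│ │
│ │ ╶───┐ ┌─╴ ╵ ╷ │ │
│↓│↑ ← ↰│ │  ↳ ↑│↓│ │
│ └───╴ │ └─┬───┘ ╵ │
│↳ → → ↑│   │    ↳ ↓│
├───────┴─┐ └─────┐ │
│         │       │↓│
│ ┌─────┐ └─┬───╴ │ │
│ │     │   │     │↓│
│ │ ┌───┴─┐ ╵ ┌─┬─┘ │
│ │ │     │   │ │↓ ↲│
│ │ ├─╴ ╷ ├───┘ │ ╶─┤
│ │ │   │ │↓ ↰  │↳ ↓│
│ │ ╵ ┌─┘ │ ╷ ╶─┴─╴ │
│ │   │   │↓│↑ ← ← ↲│
│ ├───┤ ╶─┤ ├───┬───┤
│ │   │   │↓│↱ ↓│↱ ↓│
│ ╵ ╷ └─╴ │ ╵ ╷ ╵ ╷ │
│   │     │↳ ↑│↳ ↑│B│
└───┴─────┴───┴───┴─┘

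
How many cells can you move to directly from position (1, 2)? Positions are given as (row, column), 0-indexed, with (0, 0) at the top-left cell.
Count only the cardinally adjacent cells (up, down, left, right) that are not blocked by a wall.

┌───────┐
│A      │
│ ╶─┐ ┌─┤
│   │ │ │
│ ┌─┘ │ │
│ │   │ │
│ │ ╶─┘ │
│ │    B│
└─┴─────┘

Checking passable neighbors of (1, 2):
Neighbors: (0, 2), (2, 2)
Count: 2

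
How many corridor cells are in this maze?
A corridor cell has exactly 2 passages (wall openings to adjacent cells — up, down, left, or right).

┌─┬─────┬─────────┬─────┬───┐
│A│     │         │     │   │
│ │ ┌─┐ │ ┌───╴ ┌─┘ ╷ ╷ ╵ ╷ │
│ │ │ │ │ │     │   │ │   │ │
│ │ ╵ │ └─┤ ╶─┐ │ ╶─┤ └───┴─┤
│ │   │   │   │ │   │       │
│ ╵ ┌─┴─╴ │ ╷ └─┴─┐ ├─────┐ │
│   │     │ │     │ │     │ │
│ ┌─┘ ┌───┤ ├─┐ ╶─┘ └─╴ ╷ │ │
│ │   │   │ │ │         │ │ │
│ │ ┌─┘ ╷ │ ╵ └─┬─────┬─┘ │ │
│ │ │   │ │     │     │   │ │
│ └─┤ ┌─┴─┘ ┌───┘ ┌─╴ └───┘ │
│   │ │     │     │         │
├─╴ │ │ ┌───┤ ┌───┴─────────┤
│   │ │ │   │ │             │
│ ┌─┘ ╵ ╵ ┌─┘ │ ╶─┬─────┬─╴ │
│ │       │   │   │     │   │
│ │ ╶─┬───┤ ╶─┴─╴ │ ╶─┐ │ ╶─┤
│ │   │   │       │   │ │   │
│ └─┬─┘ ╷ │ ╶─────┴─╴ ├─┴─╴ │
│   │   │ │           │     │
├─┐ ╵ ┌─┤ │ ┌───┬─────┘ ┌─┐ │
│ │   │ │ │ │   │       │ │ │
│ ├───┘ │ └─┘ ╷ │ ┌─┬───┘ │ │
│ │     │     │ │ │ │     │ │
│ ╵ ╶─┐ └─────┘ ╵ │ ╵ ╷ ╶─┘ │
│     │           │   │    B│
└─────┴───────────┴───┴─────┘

Counting cells with exactly 2 passages:
Total corridor cells: 152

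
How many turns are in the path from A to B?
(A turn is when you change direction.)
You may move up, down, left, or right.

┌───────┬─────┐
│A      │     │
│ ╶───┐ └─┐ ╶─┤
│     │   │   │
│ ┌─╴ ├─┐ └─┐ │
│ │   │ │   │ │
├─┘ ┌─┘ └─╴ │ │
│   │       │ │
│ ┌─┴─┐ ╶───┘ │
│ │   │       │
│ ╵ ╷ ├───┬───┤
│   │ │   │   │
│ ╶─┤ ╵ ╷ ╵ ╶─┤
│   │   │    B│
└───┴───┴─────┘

Directions: down, right, right, down, left, down, left, down, down, right, up, right, down, down, right, up, right, down, right, right
Number of turns: 15

Solution:

┌───────┬─────┐
│A      │     │
│ ╶───┐ └─┐ ╶─┤
│↳ → ↓│   │   │
│ ┌─╴ ├─┐ └─┐ │
│ │↓ ↲│ │   │ │
├─┘ ┌─┘ └─╴ │ │
│↓ ↲│       │ │
│ ┌─┴─┐ ╶───┘ │
│↓│↱ ↓│       │
│ ╵ ╷ ├───┬───┤
│↳ ↑│↓│↱ ↓│   │
│ ╶─┤ ╵ ╷ ╵ ╶─┤
│   │↳ ↑│↳ → B│
└───┴───┴─────┘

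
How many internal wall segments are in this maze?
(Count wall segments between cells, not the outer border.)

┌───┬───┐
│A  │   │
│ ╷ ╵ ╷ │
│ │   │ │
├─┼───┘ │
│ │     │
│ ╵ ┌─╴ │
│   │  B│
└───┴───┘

Counting internal wall segments:
Total internal walls: 9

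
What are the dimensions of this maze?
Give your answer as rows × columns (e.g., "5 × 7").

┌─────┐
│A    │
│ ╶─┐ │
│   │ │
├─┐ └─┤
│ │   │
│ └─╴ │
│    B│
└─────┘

Counting the maze dimensions:
Rows (vertical): 4
Columns (horizontal): 3
Dimensions: 4 × 3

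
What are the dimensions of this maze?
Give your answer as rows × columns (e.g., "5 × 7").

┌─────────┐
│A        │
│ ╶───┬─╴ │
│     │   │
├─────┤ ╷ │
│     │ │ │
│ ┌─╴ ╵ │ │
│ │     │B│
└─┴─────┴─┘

Counting the maze dimensions:
Rows (vertical): 4
Columns (horizontal): 5
Dimensions: 4 × 5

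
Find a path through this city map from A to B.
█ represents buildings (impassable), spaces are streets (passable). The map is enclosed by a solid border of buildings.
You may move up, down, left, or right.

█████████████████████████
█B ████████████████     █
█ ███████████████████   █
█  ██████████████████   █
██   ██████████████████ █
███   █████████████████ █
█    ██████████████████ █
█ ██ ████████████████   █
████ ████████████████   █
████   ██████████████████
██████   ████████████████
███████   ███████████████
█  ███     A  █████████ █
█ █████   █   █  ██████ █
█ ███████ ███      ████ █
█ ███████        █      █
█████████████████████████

Finding the shortest path from A to B:
Movement: cardinal only
Path length: 21 steps
Directions: left → left → up → left → up → left → left → up → left → left → up → up → up → up → up → left → left → up → left → up → up

Solution:

█████████████████████████
█B ████████████████     █
█↑███████████████████   █
█↑↰██████████████████   █
██↑←↰██████████████████ █
███ ↑ █████████████████ █
█   ↑██████████████████ █
█ ██↑████████████████   █
████↑████████████████   █
████↑←↰██████████████████
██████↑←↰████████████████
███████ ↑↰███████████████
█  ███   ↑←A  █████████ █
█ █████   █   █  ██████ █
█ ███████ ███      ████ █
█ ███████        █      █
█████████████████████████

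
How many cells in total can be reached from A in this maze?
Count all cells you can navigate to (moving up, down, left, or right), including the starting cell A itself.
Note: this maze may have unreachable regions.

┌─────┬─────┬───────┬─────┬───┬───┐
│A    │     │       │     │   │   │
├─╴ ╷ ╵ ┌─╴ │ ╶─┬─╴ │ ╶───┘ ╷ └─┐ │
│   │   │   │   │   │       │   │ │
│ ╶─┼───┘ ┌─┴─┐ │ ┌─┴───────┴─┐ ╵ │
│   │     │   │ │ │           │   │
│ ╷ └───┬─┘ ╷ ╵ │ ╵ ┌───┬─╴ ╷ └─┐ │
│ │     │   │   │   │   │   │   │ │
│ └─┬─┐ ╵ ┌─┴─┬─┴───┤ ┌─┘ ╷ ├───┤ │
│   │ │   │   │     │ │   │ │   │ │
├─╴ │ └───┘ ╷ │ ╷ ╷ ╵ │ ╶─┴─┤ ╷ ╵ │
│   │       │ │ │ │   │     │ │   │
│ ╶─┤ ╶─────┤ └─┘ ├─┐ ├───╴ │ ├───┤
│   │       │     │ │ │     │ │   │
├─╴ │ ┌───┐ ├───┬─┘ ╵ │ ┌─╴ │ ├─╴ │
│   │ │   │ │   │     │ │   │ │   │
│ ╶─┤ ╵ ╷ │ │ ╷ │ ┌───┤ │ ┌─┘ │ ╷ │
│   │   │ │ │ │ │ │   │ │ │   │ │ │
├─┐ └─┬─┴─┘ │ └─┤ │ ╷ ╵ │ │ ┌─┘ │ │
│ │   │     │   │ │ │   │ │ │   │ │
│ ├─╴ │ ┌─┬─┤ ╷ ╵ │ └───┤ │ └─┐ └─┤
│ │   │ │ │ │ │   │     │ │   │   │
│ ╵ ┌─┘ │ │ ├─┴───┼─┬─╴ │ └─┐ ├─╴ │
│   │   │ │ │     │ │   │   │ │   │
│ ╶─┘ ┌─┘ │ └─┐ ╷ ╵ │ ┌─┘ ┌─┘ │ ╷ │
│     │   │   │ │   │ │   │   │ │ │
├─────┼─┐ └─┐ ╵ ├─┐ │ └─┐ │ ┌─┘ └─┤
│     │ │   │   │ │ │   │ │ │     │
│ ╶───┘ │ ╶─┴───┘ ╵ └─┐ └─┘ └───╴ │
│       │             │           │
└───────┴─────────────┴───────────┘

Using BFS/flood-fill to find all reachable cells from A:
Maze size: 15 × 17 = 255 total cells
36 cell(s) are walled off and cannot be reached from A.
Reachable cells: 219

Reachable region (· marks reachable cells):

┌─────┬─────┬───────┬─────┬───┬───┐
│A · ·│· · ·│· · · ·│· · ·│· ·│· ·│
├─╴ ╷ ╵ ┌─╴ │ ╶─┬─╴ │ ╶───┘ ╷ └─┐ │
│· ·│· ·│· ·│· ·│· ·│· · · ·│· ·│·│
│ ╶─┼───┘ ┌─┴─┐ │ ┌─┴───────┴─┐ ╵ │
│· ·│· · ·│· ·│·│·│· · · · · ·│· ·│
│ ╷ └───┬─┘ ╷ ╵ │ ╵ ┌───┬─╴ ╷ └─┐ │
│·│· · ·│· ·│· ·│· ·│· ·│· ·│· ·│·│
│ └─┬─┐ ╵ ┌─┴─┬─┴───┤ ┌─┘ ╷ ├───┤ │
│· ·│·│· ·│· ·│· · ·│·│· ·│·│· ·│·│
├─╴ │ └───┘ ╷ │ ╷ ╷ ╵ │ ╶─┴─┤ ╷ ╵ │
│· ·│· · · ·│·│·│·│· ·│· · ·│·│· ·│
│ ╶─┤ ╶─────┤ └─┘ ├─┐ ├───╴ │ ├───┤
│· ·│· · · ·│· · ·│·│·│· · ·│·│· ·│
├─╴ │ ┌───┐ ├───┬─┘ ╵ │ ┌─╴ │ ├─╴ │
│· ·│·│· ·│·│· ·│· · ·│·│· ·│·│· ·│
│ ╶─┤ ╵ ╷ │ │ ╷ │ ┌───┤ │ ┌─┘ │ ╷ │
│· ·│· ·│·│·│·│·│·│· ·│·│·│· ·│·│·│
├─┐ └─┬─┴─┘ │ └─┤ │ ╷ ╵ │ │ ┌─┘ │ │
│·│· ·│· · ·│· ·│·│·│· ·│·│·│· ·│·│
│ ├─╴ │ ┌─┬─┤ ╷ ╵ │ └───┤ │ └─┐ └─┤
│·│· ·│·│ │ │·│· ·│· · ·│·│· ·│· ·│
│ ╵ ┌─┘ │ │ ├─┴───┼─┬─╴ │ └─┐ ├─╴ │
│· ·│· ·│ │ │     │ │· ·│· ·│·│· ·│
│ ╶─┘ ┌─┘ │ └─┐ ╷ ╵ │ ┌─┘ ┌─┘ │ ╷ │
│· · ·│   │   │ │   │·│· ·│· ·│·│·│
├─────┼─┐ └─┐ ╵ ├─┐ │ └─┐ │ ┌─┘ └─┤
│     │ │   │   │ │ │· ·│·│·│· · ·│
│ ╶───┘ │ ╶─┴───┘ ╵ └─┐ └─┘ └───╴ │
│       │             │· · · · · ·│
└───────┴─────────────┴───────────┘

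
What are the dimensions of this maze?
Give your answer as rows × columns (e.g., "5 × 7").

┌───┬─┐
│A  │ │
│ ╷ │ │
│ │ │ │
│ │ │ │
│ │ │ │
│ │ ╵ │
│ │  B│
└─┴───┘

Counting the maze dimensions:
Rows (vertical): 4
Columns (horizontal): 3
Dimensions: 4 × 3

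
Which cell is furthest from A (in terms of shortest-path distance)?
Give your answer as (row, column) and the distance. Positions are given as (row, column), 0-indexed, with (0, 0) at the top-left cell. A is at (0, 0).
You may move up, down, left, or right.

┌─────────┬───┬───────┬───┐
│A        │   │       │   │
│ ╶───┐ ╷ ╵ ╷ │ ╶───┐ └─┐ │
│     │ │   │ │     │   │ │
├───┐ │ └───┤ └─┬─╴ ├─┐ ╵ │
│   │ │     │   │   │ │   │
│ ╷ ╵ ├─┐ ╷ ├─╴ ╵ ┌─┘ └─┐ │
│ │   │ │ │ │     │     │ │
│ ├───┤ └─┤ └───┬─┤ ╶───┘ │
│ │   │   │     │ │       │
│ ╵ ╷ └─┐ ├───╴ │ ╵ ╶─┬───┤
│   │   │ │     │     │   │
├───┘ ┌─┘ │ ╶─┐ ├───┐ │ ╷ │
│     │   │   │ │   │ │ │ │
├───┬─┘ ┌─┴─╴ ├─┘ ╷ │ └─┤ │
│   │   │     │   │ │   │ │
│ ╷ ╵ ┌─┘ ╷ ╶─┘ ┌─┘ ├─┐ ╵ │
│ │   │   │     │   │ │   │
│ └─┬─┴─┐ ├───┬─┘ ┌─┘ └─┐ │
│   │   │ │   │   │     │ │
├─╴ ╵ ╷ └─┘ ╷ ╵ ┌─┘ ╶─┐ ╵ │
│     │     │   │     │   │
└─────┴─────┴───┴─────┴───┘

Computing BFS distances from A to all cells:
Furthest cell: (3, 3)
Distance: 56 steps

Path from A to the furthest cell:

┌─────────┬───┬───────┬───┐
│A → → ↓  │   │       │   │
│ ╶───┐ ╷ ╵ ╷ │ ╶───┐ └─┐ │
│     │↓│   │ │     │   │ │
├───┐ │ └───┤ └─┬─╴ ├─┐ ╵ │
│   │ │↳ → ↓│   │   │ │   │
│ ╷ ╵ ├─┐ ╷ ├─╴ ╵ ┌─┘ └─┐ │
│ │   │B│ │↓│     │     │ │
│ ├───┤ └─┤ └───┬─┤ ╶───┘ │
│ │   │↑ ↰│↳ → ↓│ │       │
│ ╵ ╷ └─┐ ├───╴ │ ╵ ╶─┬───┤
│   │   │↑│↓ ← ↲│     │   │
├───┘ ┌─┘ │ ╶─┐ ├───┐ │ ╷ │
│     │↱ ↑│↳ ↓│ │↱ ↓│ │ │ │
├───┬─┘ ┌─┴─╴ ├─┘ ╷ │ └─┤ │
│↱ ↓│↱ ↑│  ↓ ↲│↱ ↑│↓│   │ │
│ ╷ ╵ ┌─┘ ╷ ╶─┘ ┌─┘ ├─┐ ╵ │
│↑│↳ ↑│   │↳ → ↑│↓ ↲│ │   │
│ └─┬─┴─┐ ├───┬─┘ ┌─┘ └─┐ │
│↑ ↰│↓ ↰│ │↓ ↰│↓ ↲│     │ │
├─╴ ╵ ╷ └─┘ ╷ ╵ ┌─┘ ╶─┐ ╵ │
│  ↑ ↲│↑ ← ↲│↑ ↲│     │   │
└─────┴─────┴───┴─────┴───┘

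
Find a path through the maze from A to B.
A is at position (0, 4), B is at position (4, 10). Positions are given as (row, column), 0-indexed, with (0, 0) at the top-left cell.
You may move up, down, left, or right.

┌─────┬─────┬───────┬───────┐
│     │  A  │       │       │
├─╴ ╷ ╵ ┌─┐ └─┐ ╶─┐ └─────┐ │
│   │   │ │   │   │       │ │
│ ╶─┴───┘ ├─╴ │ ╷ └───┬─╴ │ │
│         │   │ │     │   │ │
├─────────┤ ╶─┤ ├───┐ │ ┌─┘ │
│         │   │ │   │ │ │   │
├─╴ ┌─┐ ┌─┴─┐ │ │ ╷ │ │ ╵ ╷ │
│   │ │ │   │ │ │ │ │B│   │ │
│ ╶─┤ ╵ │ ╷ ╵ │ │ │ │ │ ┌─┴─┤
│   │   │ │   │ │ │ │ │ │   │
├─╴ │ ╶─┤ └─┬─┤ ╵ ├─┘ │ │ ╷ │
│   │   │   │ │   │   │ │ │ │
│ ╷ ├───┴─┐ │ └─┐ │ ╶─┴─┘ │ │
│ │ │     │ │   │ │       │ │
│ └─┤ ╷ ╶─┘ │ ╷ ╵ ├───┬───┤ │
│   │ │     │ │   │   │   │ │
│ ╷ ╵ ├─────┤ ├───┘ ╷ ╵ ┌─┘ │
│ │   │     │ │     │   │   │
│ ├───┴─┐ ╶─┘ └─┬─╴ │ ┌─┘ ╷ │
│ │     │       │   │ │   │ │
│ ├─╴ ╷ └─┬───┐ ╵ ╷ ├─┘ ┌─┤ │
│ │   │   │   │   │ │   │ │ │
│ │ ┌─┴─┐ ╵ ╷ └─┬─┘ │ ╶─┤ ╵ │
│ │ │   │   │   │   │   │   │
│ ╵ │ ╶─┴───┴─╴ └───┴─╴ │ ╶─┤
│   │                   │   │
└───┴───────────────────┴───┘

Finding the shortest path from (0, 4) to (4, 10):
Path length: 72 steps
Directions: right → down → right → down → left → down → right → down → down → left → up → left → down → down → right → down → down → left → left → up → left → down → down → left → up → left → down → down → down → down → down → right → up → up → right → up → right → down → right → down → right → up → right → down → right → down → right → right → right → right → up → left → up → right → up → right → up → right → up → up → up → up → left → down → down → left → left → left → up → right → up → up

Solution:

┌─────┬─────┬───────┬───────┐
│     │  A ↓│       │       │
├─╴ ╷ ╵ ┌─┐ └─┐ ╶─┐ └─────┐ │
│   │   │ │↳ ↓│   │       │ │
│ ╶─┴───┘ ├─╴ │ ╷ └───┬─╴ │ │
│         │↓ ↲│ │     │   │ │
├─────────┤ ╶─┤ ├───┐ │ ┌─┘ │
│         │↳ ↓│ │   │ │ │   │
├─╴ ┌─┐ ┌─┴─┐ │ │ ╷ │ │ ╵ ╷ │
│   │ │ │↓ ↰│↓│ │ │ │B│   │ │
│ ╶─┤ ╵ │ ╷ ╵ │ │ │ │ │ ┌─┴─┤
│   │   │↓│↑ ↲│ │ │ │↑│ │↓ ↰│
├─╴ │ ╶─┤ └─┬─┤ ╵ ├─┘ │ │ ╷ │
│   │   │↳ ↓│ │   │↱ ↑│ │↓│↑│
│ ╷ ├───┴─┐ │ └─┐ │ ╶─┴─┘ │ │
│ │ │↓ ↰  │↓│   │ │↑ ← ← ↲│↑│
│ └─┤ ╷ ╶─┘ │ ╷ ╵ ├───┬───┤ │
│↓ ↰│↓│↑ ← ↲│ │   │   │   │↑│
│ ╷ ╵ ├─────┤ ├───┘ ╷ ╵ ┌─┘ │
│↓│↑ ↲│     │ │     │   │↱ ↑│
│ ├───┴─┐ ╶─┘ └─┬─╴ │ ┌─┘ ╷ │
│↓│  ↱ ↓│       │   │ │↱ ↑│ │
│ ├─╴ ╷ └─┬───┐ ╵ ╷ ├─┘ ┌─┤ │
│↓│↱ ↑│↳ ↓│↱ ↓│   │ │↱ ↑│ │ │
│ │ ┌─┴─┐ ╵ ╷ └─┬─┘ │ ╶─┤ ╵ │
│↓│↑│   │↳ ↑│↳ ↓│   │↑ ↰│   │
│ ╵ │ ╶─┴───┴─╴ └───┴─╴ │ ╶─┤
│↳ ↑│          ↳ → → → ↑│   │
└───┴───────────────────┴───┘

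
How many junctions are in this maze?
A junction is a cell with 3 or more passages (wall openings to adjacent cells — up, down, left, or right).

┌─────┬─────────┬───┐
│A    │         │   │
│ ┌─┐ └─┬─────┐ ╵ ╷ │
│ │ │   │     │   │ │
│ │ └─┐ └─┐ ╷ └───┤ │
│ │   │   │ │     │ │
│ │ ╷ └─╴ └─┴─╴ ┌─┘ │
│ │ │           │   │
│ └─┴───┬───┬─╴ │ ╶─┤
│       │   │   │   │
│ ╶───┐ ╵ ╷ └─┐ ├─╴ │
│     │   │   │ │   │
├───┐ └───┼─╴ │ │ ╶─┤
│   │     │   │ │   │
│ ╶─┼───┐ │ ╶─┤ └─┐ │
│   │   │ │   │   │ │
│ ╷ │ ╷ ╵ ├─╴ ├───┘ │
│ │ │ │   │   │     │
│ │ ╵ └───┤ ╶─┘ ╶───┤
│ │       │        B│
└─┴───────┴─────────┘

Checking each cell for number of passages:

Junctions found (3+ passages):
  (1, 5): 3 passages
  (2, 1): 3 passages
  (2, 7): 3 passages
  (3, 4): 3 passages
  (3, 7): 3 passages
  (4, 0): 3 passages
  (4, 7): 3 passages
  (7, 0): 3 passages
  (9, 2): 3 passages
  (9, 7): 3 passages
Total junctions: 10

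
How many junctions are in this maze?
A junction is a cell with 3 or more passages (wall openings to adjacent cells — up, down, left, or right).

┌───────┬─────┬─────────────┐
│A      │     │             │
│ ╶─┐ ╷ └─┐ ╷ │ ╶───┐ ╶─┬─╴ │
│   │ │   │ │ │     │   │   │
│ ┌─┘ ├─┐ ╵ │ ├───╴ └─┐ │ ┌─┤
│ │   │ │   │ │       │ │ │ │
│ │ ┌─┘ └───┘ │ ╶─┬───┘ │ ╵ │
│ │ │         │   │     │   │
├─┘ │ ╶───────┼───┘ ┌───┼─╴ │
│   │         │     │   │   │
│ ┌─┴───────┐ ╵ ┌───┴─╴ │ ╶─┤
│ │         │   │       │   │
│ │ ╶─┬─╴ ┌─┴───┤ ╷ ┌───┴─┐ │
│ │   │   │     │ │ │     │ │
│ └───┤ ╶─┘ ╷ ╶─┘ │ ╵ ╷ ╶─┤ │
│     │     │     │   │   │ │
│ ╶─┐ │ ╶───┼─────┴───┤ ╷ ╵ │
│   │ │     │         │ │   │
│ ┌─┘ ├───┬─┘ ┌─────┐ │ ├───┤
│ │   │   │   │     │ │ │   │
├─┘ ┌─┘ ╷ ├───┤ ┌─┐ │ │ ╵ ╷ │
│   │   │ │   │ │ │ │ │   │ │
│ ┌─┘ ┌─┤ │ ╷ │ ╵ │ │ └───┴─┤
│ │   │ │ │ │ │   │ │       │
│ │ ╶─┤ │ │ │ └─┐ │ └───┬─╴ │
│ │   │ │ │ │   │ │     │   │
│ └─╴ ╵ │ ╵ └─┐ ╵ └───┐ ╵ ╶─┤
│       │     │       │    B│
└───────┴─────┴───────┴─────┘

Checking each cell for number of passages:

Junctions found (3+ passages):
  (0, 2): 3 passages
  (0, 5): 3 passages
  (0, 10): 3 passages
  (1, 0): 3 passages
  (2, 9): 3 passages
  (3, 3): 3 passages
  (3, 13): 3 passages
  (5, 4): 3 passages
  (5, 9): 3 passages
  (6, 6): 3 passages
  (6, 11): 3 passages
  (7, 0): 3 passages
  (7, 3): 3 passages
  (7, 11): 3 passages
  (8, 0): 3 passages
  (11, 8): 3 passages
  (13, 2): 3 passages
  (13, 5): 3 passages
  (13, 8): 3 passages
  (13, 12): 3 passages
Total junctions: 20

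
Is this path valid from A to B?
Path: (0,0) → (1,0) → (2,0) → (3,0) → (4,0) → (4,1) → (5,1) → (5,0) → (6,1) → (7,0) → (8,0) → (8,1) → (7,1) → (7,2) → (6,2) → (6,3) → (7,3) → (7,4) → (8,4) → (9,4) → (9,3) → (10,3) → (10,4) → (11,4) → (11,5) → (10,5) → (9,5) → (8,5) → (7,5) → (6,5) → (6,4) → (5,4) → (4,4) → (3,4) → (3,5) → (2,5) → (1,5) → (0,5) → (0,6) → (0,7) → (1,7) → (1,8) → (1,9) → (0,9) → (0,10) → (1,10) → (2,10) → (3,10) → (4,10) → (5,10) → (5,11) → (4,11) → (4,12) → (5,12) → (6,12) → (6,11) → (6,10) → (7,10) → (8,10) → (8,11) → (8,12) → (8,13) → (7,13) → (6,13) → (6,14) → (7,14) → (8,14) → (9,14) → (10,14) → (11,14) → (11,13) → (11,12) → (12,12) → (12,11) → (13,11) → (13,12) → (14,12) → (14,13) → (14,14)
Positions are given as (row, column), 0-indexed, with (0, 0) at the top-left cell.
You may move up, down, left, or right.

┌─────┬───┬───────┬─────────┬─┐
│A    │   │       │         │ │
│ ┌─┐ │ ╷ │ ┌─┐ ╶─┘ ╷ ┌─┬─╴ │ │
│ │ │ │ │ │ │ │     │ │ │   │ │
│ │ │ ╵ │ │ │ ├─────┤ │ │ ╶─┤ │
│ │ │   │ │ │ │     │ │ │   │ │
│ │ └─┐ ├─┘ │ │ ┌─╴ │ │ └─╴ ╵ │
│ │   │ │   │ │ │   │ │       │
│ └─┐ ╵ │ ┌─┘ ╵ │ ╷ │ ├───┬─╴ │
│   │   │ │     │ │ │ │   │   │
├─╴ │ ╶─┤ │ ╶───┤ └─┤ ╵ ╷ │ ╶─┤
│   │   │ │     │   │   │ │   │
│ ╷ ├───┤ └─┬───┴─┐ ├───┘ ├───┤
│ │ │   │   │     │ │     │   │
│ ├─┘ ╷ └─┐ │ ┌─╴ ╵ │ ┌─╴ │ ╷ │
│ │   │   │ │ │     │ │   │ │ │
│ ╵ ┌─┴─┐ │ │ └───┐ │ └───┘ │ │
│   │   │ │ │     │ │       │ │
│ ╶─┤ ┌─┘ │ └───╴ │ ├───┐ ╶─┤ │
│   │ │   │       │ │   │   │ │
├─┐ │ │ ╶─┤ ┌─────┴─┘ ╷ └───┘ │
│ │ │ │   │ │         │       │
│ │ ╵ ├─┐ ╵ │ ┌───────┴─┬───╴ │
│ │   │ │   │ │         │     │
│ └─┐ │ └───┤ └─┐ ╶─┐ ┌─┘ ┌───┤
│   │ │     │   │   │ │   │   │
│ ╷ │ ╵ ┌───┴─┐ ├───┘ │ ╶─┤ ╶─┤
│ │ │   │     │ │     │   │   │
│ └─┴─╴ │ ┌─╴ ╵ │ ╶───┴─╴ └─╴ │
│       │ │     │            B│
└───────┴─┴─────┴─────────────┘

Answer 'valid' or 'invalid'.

Checking path validity:
Result: Invalid move at step 8: cannot move from (5, 0) to (6, 1).

invalid

Correct solution:

┌─────┬───┬───────┬─────────┬─┐
│A    │   │↱ → ↓  │↱ ↓      │ │
│ ┌─┐ │ ╷ │ ┌─┐ ╶─┘ ╷ ┌─┬─╴ │ │
│↓│ │ │ │ │↑│ │↳ → ↑│↓│ │   │ │
│ │ │ ╵ │ │ │ ├─────┤ │ │ ╶─┤ │
│↓│ │   │ │↑│ │     │↓│ │   │ │
│ │ └─┐ ├─┘ │ │ ┌─╴ │ │ └─╴ ╵ │
│↓│   │ │↱ ↑│ │ │   │↓│       │
│ └─┐ ╵ │ ┌─┘ ╵ │ ╷ │ ├───┬─╴ │
│↳ ↓│   │↑│     │ │ │↓│↱ ↓│   │
├─╴ │ ╶─┤ │ ╶───┤ └─┤ ╵ ╷ │ ╶─┤
│↓ ↲│   │↑│     │   │↳ ↑│↓│   │
│ ╷ ├───┤ └─┬───┴─┐ ├───┘ ├───┤
│↓│ │↱ ↓│↑ ↰│     │ │↓ ← ↲│↱ ↓│
│ ├─┘ ╷ └─┐ │ ┌─╴ ╵ │ ┌─╴ │ ╷ │
│↓│↱ ↑│↳ ↓│↑│ │     │↓│   │↑│↓│
│ ╵ ┌─┴─┐ │ │ └───┐ │ └───┘ │ │
│↳ ↑│   │↓│↑│     │ │↳ → → ↑│↓│
│ ╶─┤ ┌─┘ │ └───╴ │ ├───┐ ╶─┤ │
│   │ │↓ ↲│↑      │ │   │   │↓│
├─┐ │ │ ╶─┤ ┌─────┴─┘ ╷ └───┘ │
│ │ │ │↳ ↓│↑│         │      ↓│
│ │ ╵ ├─┐ ╵ │ ┌───────┴─┬───╴ │
│ │   │ │↳ ↑│ │         │↓ ← ↲│
│ └─┐ │ └───┤ └─┐ ╶─┐ ┌─┘ ┌───┤
│   │ │     │   │   │ │↓ ↲│   │
│ ╷ │ ╵ ┌───┴─┐ ├───┘ │ ╶─┤ ╶─┤
│ │ │   │     │ │     │↳ ↓│   │
│ └─┴─╴ │ ┌─╴ ╵ │ ╶───┴─╴ └─╴ │
│       │ │     │        ↳ → B│
└───────┴─┴─────┴─────────────┘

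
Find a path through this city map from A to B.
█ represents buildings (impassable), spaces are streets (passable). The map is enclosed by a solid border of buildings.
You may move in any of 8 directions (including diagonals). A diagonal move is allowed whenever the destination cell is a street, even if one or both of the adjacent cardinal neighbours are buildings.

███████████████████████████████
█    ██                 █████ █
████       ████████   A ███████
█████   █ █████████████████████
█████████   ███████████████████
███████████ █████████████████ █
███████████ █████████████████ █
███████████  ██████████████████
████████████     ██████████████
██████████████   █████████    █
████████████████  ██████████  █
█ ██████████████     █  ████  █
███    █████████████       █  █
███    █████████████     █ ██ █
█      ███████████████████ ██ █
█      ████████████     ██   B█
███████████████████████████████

Finding the shortest path from A to B:
Movement: 8-directional
Path length: 35 steps
Directions: left → left → left → up-left → left → left → left → left → left → left → left → down-left → down-left → down-right → down-right → down → down-right → down-right → right → right → down-right → down-right → down-right → right → right → down-right → right → right → right → right → down-right → down → down-right → right → right

Solution:

███████████████████████████████
█    ██    ↙←←←←←←←     █████ █
████      ↙████████↖←←A ███████
█████   █↘█████████████████████
█████████ ↘ ███████████████████
███████████↓█████████████████ █
███████████↘█████████████████ █
███████████ ↘██████████████████
████████████ →→↘ ██████████████
██████████████  ↘█████████    █
████████████████ ↘██████████  █
█ ██████████████  →→↘█  ████  █
███    █████████████ →→→→↘ █  █
███    █████████████     █↓██ █
█      ███████████████████↘██ █
█      ████████████     ██ →→B█
███████████████████████████████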